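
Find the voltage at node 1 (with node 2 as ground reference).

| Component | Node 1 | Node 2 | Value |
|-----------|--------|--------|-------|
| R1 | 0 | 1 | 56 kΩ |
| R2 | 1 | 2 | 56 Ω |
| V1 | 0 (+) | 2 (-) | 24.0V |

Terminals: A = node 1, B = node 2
Nodal analysis, taking node 2 as the 0 V reference.
Source V1 fixes V_0 = 24 V.
KCL at each unknown node (sum of currents leaving = 0; resistances in Ω):
  Node 1: (V_1 - 24)/56000 + (V_1 - 0)/56 = 0
Collecting terms: 0.01787 × V_1 = 0.0004286  =>  V_1 = 0.02398 V
The requested potential is V_1 = 0.02398 V.

Final answer: V_1 = 0.02398 V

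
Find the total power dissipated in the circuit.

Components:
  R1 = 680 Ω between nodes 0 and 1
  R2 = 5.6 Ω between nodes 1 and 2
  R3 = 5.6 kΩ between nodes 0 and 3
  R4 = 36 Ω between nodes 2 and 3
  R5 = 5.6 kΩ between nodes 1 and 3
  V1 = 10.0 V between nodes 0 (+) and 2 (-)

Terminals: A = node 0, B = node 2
Nodal analysis, taking node 2 as the 0 V reference.
Source V1 fixes V_0 = 10 V.
KCL at each unknown node (sum of currents leaving = 0; resistances in Ω):
  Node 1: (V_1 - 10)/680 + (V_1 - 0)/5.6 + (V_1 - V_3)/5600 = 0
  Node 3: (V_3 - 10)/5600 + (V_3 - 0)/36 + (V_3 - V_1)/5600 = 0
Collecting terms (coefficients in siemens):
  0.1802·V_1 - 0.0001786·V_3 = 0.01471
  0.02813·V_3 - 0.0001786·V_1 = 0.001786
Determinant D = (0.1802)(0.02813) - (-0.0001786)(-0.0001786) = 0.00507
V_1 = [(0.01471)(0.02813) - (-0.0001786)(0.001786)]/D = 0.08166 V
V_3 = [(0.1802)(0.001786) - (0.01471)(-0.0001786)]/D = 0.06399 V
Power in each resistor, P = (ΔV)²/R:
  P_R1 = (10 - 0.08166)²/680 = 0.1447 W
  P_R2 = (0.08166 - 0)²/5.6 = 0.001191 W
  P_R3 = (10 - 0.06399)²/5600 = 0.01763 W
  P_R4 = (0 - 0.06399)²/36 = 0.0001137 W
  P_R5 = (0.08166 - 0.06399)²/5600 = 0.00000005579 W
P_total = P_R1 + P_R2 + P_R3 + P_R4 + P_R5 = 0.1636 W

Final answer: 0.1636 W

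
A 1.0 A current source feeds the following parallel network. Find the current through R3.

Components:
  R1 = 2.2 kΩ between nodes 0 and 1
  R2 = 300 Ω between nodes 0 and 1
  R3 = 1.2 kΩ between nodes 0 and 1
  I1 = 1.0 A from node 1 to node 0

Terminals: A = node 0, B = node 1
All resistors sit directly between nodes 0 and 1, so they are in parallel and share one voltage V; the full source current 1 A splits among them.
1/R_par = 1/2200 + 1/300 + 1/1200 = 0.004621 S  =>  R_par = 216.4 Ω
V = I × R_par = 1 × 216.4 = 216.4 V
I_R3 = V/R3 = 216.4/1200 = 0.1803 A

Final answer: 0.1803 A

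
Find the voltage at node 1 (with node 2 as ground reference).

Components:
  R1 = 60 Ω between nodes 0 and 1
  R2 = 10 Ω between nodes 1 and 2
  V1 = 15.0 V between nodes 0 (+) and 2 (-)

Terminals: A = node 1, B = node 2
Nodal analysis, taking node 2 as the 0 V reference.
Source V1 fixes V_0 = 15 V.
KCL at each unknown node (sum of currents leaving = 0; resistances in Ω):
  Node 1: (V_1 - 15)/60 + (V_1 - 0)/10 = 0
Collecting terms: 0.1167 × V_1 = 0.25  =>  V_1 = 2.143 V
The requested potential is V_1 = 2.143 V.

Final answer: V_1 = 2.143 V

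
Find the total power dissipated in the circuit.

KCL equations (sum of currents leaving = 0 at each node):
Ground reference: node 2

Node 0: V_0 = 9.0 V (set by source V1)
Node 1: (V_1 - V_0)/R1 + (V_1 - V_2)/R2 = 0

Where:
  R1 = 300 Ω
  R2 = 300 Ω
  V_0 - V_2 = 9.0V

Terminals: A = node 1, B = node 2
Nodal analysis, taking node 2 as the 0 V reference.
Source V1 fixes V_0 = 9 V.
KCL at each unknown node (sum of currents leaving = 0; resistances in Ω):
  Node 1: (V_1 - 9)/300 + (V_1 - 0)/300 = 0
Collecting terms: 0.006667 × V_1 = 0.03  =>  V_1 = 4.5 V
Power in each resistor, P = (ΔV)²/R:
  P_R1 = (9 - 4.5)²/300 = 0.0675 W
  P_R2 = (4.5 - 0)²/300 = 0.0675 W
P_total = P_R1 + P_R2 = 0.135 W

Final answer: 0.135 W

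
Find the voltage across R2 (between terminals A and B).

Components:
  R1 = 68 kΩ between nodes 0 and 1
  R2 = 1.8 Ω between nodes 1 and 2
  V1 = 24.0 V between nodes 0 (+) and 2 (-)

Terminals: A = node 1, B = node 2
R1 and R2 are in series across V1 (node 0 → node 1 → node 2), and the output A–B is taken across R2, so this is a voltage divider.
Series current: I = V1/(R1 + R2) = 24/(68000 + 1.8) = 24/68000 = 0.0003529 A
V_R2 = I × R2 = V1 × R2/(R1 + R2) = 24 × 1.8/68000 = 0.0006353 V

Final answer: 0.0006353 V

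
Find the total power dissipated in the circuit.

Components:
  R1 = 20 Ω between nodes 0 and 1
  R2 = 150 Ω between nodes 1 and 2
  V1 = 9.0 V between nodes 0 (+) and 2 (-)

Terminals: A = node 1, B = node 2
Nodal analysis, taking node 2 as the 0 V reference.
Source V1 fixes V_0 = 9 V.
KCL at each unknown node (sum of currents leaving = 0; resistances in Ω):
  Node 1: (V_1 - 9)/20 + (V_1 - 0)/150 = 0
Collecting terms: 0.05667 × V_1 = 0.45  =>  V_1 = 7.941 V
Power in each resistor, P = (ΔV)²/R:
  P_R1 = (9 - 7.941)²/20 = 0.05606 W
  P_R2 = (7.941 - 0)²/150 = 0.4204 W
P_total = P_R1 + P_R2 = 0.4765 W

Final answer: 0.4765 W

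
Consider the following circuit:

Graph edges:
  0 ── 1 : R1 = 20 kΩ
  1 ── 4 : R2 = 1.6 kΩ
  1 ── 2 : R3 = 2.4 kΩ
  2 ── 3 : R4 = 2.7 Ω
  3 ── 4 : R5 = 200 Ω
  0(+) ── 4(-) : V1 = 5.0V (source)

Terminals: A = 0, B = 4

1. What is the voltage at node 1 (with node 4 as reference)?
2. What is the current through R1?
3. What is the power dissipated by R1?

Nodal analysis, taking node 4 as the 0 V reference.
Source V1 fixes V_0 = 5 V.
KCL at each unknown node (sum of currents leaving = 0; resistances in Ω):
  Node 1: (V_1 - 5)/20000 + (V_1 - 0)/1600 + (V_1 - V_2)/2400 = 0
  Node 2: (V_2 - V_1)/2400 + (V_2 - V_3)/2.7 = 0
  Node 3: (V_3 - V_2)/2.7 + (V_3 - 0)/200 = 0
Collecting terms (coefficients in siemens):
  0.001092·V_1 - 0.0004167·V_2 = 0.00025
  0.3708·V_2 - 0.0004167·V_1 - 0.3704·V_3 = 0
  0.3754·V_3 - 0.3704·V_2 = 0
Solving these 3 simultaneous equations (Gaussian elimination) gives:
  V_1 = 0.236 V, V_2 = 0.01838 V, V_3 = 0.01814 V
Part 1:
  Read off the nodal solution: V_1 = 0.236 V
Part 2:
  I_R1 = (V_0 - V_1)/R1 = (5 - 0.236)/20000 = 0.0002382 A
  Magnitude: I_R1 = 0.0002382 A
Part 3:
  I_R1 = (V_0 - V_1)/R1 = (5 - 0.236)/20000 = 0.0002382 A
  P_R1 = I_R1² × R1 = (0.0002382)² × 20000 = 0.001135 W

Final answers:
1. V_1 = 0.236 V
2. I_R1 = 0.0002382 A
3. P_R1 = 0.001135 W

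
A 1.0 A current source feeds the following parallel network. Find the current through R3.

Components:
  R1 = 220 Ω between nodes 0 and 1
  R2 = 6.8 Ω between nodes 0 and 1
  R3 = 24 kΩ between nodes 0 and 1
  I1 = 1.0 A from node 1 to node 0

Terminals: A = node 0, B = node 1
All resistors sit directly between nodes 0 and 1, so they are in parallel and share one voltage V; the full source current 1 A splits among them.
1/R_par = 1/220 + 1/6.8 + 1/24000 = 0.1516 S  =>  R_par = 6.594 Ω
V = I × R_par = 1 × 6.594 = 6.594 V
I_R3 = V/R3 = 6.594/24000 = 0.0002748 A

Final answer: 0.0002748 A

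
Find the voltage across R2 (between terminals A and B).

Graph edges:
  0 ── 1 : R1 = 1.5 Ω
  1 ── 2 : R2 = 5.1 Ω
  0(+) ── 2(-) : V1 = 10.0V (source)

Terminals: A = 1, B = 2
R1 and R2 are in series across V1 (node 0 → node 1 → node 2), and the output A–B is taken across R2, so this is a voltage divider.
Series current: I = V1/(R1 + R2) = 10/(1.5 + 5.1) = 10/6.6 = 1.515 A
V_R2 = I × R2 = V1 × R2/(R1 + R2) = 10 × 5.1/6.6 = 7.727 V

Final answer: 7.727 V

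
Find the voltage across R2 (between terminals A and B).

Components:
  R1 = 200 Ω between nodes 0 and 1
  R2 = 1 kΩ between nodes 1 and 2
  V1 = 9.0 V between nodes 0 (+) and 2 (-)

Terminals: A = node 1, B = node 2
R1 and R2 are in series across V1 (node 0 → node 1 → node 2), and the output A–B is taken across R2, so this is a voltage divider.
Series current: I = V1/(R1 + R2) = 9/(200 + 1000) = 9/1200 = 0.0075 A
V_R2 = I × R2 = V1 × R2/(R1 + R2) = 9 × 1000/1200 = 7.5 V

Final answer: 7.5 V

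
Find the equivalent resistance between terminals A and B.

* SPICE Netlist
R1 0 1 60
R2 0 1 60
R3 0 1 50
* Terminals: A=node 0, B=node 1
Reduce the network between node 0 (A) and node 1 (B) by series/parallel combination:
  Rp1 = R1 ‖ R2 ‖ R3 (parallel, all between nodes 0 and 1) = 1/(1/60 + 1/60 + 1/50) = 18.75 Ω
R_eq = 18.75 Ω

Final answer: 18.75 Ω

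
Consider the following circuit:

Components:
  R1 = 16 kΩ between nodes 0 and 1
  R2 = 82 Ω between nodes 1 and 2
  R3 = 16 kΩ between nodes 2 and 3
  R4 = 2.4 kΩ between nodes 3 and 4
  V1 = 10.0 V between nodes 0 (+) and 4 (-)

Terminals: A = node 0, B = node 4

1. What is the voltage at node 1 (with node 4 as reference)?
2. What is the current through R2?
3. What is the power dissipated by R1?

Nodal analysis, taking node 4 as the 0 V reference.
Source V1 fixes V_0 = 10 V.
KCL at each unknown node (sum of currents leaving = 0; resistances in Ω):
  Node 1: (V_1 - 10)/16000 + (V_1 - V_2)/82 = 0
  Node 2: (V_2 - V_1)/82 + (V_2 - V_3)/16000 = 0
  Node 3: (V_3 - V_2)/16000 + (V_3 - 0)/2400 = 0
Collecting terms (coefficients in siemens):
  0.01226·V_1 - 0.0122·V_2 = 0.000625
  0.01226·V_2 - 0.0122·V_1 - 0.0000625·V_3 = 0
  0.0004792·V_3 - 0.0000625·V_2 = 0
Solving these 3 simultaneous equations (Gaussian elimination) gives:
  V_1 = 5.36 V, V_2 = 5.336 V, V_3 = 0.696 V
Part 1:
  Read off the nodal solution: V_1 = 5.36 V
Part 2:
  I_R2 = (V_1 - V_2)/R2 = (5.36 - 5.336)/82 = 0.00029 A
  Magnitude: I_R2 = 0.00029 A
Part 3:
  I_R1 = (V_0 - V_1)/R1 = (10 - 5.36)/16000 = 0.00029 A
  P_R1 = I_R1² × R1 = (0.00029)² × 16000 = 0.001346 W

Final answers:
1. V_1 = 5.36 V
2. I_R2 = 0.00029 A
3. P_R1 = 0.001346 W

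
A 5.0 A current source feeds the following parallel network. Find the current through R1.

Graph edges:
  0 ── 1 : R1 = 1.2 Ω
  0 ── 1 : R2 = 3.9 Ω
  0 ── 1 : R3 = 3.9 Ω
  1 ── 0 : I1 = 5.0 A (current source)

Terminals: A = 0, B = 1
All resistors sit directly between nodes 0 and 1, so they are in parallel and share one voltage V; the full source current 5 A splits among them.
1/R_par = 1/1.2 + 1/3.9 + 1/3.9 = 1.346 S  =>  R_par = 0.7429 Ω
V = I × R_par = 5 × 0.7429 = 3.714 V
I_R1 = V/R1 = 3.714/1.2 = 3.095 A

Final answer: 3.095 A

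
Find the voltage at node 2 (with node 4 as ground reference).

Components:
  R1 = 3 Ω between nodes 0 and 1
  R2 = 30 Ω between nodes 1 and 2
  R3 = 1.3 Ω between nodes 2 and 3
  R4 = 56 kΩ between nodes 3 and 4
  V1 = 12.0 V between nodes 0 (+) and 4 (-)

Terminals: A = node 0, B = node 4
Nodal analysis, taking node 4 as the 0 V reference.
Source V1 fixes V_0 = 12 V.
KCL at each unknown node (sum of currents leaving = 0; resistances in Ω):
  Node 1: (V_1 - 12)/3 + (V_1 - V_2)/30 = 0
  Node 2: (V_2 - V_1)/30 + (V_2 - V_3)/1.3 = 0
  Node 3: (V_3 - V_2)/1.3 + (V_3 - 0)/56000 = 0
Collecting terms (coefficients in siemens):
  0.3667·V_1 - 0.03333·V_2 = 4
  0.8026·V_2 - 0.03333·V_1 - 0.7692·V_3 = 0
  0.7692·V_3 - 0.7692·V_2 = 0
Solving these 3 simultaneous equations (Gaussian elimination) gives:
  V_1 = 12 V, V_2 = 11.99 V, V_3 = 11.99 V
The requested potential is V_2 = 11.99 V.

Final answer: V_2 = 11.99 V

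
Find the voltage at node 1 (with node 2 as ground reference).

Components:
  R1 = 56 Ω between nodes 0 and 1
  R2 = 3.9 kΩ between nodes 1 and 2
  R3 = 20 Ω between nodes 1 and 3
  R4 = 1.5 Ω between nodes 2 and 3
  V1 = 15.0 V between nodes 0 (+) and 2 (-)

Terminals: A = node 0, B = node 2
Nodal analysis, taking node 2 as the 0 V reference.
Source V1 fixes V_0 = 15 V.
KCL at each unknown node (sum of currents leaving = 0; resistances in Ω):
  Node 1: (V_1 - 15)/56 + (V_1 - 0)/3900 + (V_1 - V_3)/20 = 0
  Node 3: (V_3 - V_1)/20 + (V_3 - 0)/1.5 = 0
Collecting terms (coefficients in siemens):
  0.06811·V_1 - 0.05·V_3 = 0.2679
  0.7167·V_3 - 0.05·V_1 = 0
Determinant D = (0.06811)(0.7167) - (-0.05)(-0.05) = 0.04631
V_1 = [(0.2679)(0.7167) - (-0.05)(0)]/D = 4.145 V
V_3 = [(0.06811)(0) - (0.2679)(-0.05)]/D = 0.2892 V
The requested potential is V_1 = 4.145 V.

Final answer: V_1 = 4.145 V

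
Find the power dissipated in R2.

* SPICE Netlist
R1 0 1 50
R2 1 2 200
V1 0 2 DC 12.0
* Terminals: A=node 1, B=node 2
Nodal analysis, taking node 2 as the 0 V reference.
Source V1 fixes V_0 = 12 V.
KCL at each unknown node (sum of currents leaving = 0; resistances in Ω):
  Node 1: (V_1 - 12)/50 + (V_1 - 0)/200 = 0
Collecting terms: 0.025 × V_1 = 0.24  =>  V_1 = 9.6 V
I_R2 = (V_1 - V_2)/R2 = (9.6 - 0)/200 = 0.048 A
P_R2 = I_R2² × R2 = (0.048)² × 200 = 0.4608 W

Final answer: 0.4608 W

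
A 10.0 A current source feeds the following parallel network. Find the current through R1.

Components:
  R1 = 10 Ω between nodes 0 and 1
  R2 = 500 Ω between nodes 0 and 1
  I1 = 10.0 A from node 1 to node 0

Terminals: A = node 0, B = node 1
All resistors sit directly between nodes 0 and 1, so they are in parallel and share one voltage V; the full source current 10 A splits among them.
1/R_par = 1/10 + 1/500 = 0.102 S  =>  R_par = 9.804 Ω
V = I × R_par = 10 × 9.804 = 98.04 V
I_R1 = V/R1 = 98.04/10 = 9.804 A

Final answer: 9.804 A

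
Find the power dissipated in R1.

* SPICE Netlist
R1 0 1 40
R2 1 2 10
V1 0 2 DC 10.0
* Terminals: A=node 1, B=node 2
Nodal analysis, taking node 2 as the 0 V reference.
Source V1 fixes V_0 = 10 V.
KCL at each unknown node (sum of currents leaving = 0; resistances in Ω):
  Node 1: (V_1 - 10)/40 + (V_1 - 0)/10 = 0
Collecting terms: 0.125 × V_1 = 0.25  =>  V_1 = 2 V
I_R1 = (V_0 - V_1)/R1 = (10 - 2)/40 = 0.2 A
P_R1 = I_R1² × R1 = (0.2)² × 40 = 1.6 W

Final answer: 1.6 W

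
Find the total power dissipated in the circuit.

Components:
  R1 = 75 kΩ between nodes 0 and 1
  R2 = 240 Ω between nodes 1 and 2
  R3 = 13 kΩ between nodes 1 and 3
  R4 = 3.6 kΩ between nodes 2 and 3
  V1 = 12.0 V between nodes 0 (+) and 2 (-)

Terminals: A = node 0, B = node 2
Nodal analysis, taking node 2 as the 0 V reference.
Source V1 fixes V_0 = 12 V.
KCL at each unknown node (sum of currents leaving = 0; resistances in Ω):
  Node 1: (V_1 - 12)/75000 + (V_1 - 0)/240 + (V_1 - V_3)/13000 = 0
  Node 3: (V_3 - V_1)/13000 + (V_3 - 0)/3600 = 0
Collecting terms (coefficients in siemens):
  0.004257·V_1 - 0.00007692·V_3 = 0.00016
  0.0003547·V_3 - 0.00007692·V_1 = 0
Determinant D = (0.004257)(0.0003547) - (-0.00007692)(-0.00007692) = 0.000001504
V_1 = [(0.00016)(0.0003547) - (-0.00007692)(0)]/D = 0.03773 V
V_3 = [(0.004257)(0) - (0.00016)(-0.00007692)]/D = 0.008183 V
Power in each resistor, P = (ΔV)²/R:
  P_R1 = (12 - 0.03773)²/75000 = 0.001908 W
  P_R2 = (0.03773 - 0)²/240 = 0.000005933 W
  P_R3 = (0.03773 - 0.008183)²/13000 = 0.00000006717 W
  P_R4 = (0 - 0.008183)²/3600 = 0.0000000186 W
P_total = P_R1 + P_R2 + P_R3 + P_R4 = 0.001914 W

Final answer: 0.001914 W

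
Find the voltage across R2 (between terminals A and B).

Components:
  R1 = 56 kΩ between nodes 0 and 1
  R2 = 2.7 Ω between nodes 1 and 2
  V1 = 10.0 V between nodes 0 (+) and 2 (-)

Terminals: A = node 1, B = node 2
R1 and R2 are in series across V1 (node 0 → node 1 → node 2), and the output A–B is taken across R2, so this is a voltage divider.
Series current: I = V1/(R1 + R2) = 10/(56000 + 2.7) = 10/56000 = 0.0001786 A
V_R2 = I × R2 = V1 × R2/(R1 + R2) = 10 × 2.7/56000 = 0.0004821 V

Final answer: 0.0004821 V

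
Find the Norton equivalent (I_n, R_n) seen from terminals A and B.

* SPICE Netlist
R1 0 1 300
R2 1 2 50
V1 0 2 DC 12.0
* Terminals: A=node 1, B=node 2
Find the Thévenin equivalent first; then I_n = V_th/R_th and R_n = R_th.
Step 1 — V_th is the open-circuit voltage V_A - V_B (nothing connected across the terminals).
Nodal analysis, taking node 2 as the 0 V reference.
Source V1 fixes V_0 = 12 V.
KCL at each unknown node (sum of currents leaving = 0; resistances in Ω):
  Node 1: (V_1 - 12)/300 + (V_1 - 0)/50 = 0
Collecting terms: 0.02333 × V_1 = 0.04  =>  V_1 = 1.714 V
V_th = V_1 - V_2 = 1.714 - 0 = 1.714 V
Step 2 — R_th: zero the source — replace V1 by a short circuit (node 2 merges into node 0) — and find the resistance seen between A (node 1) and B (node 0).
Reduce the network between node 1 (A) and node 0 (B) by series/parallel combination:
  Rp1 = R1 ‖ R2 (parallel, both between nodes 0 and 1) = 1/(1/300 + 1/50) = 42.86 Ω
R_th = 42.86 Ω
I_n = V_th/R_th = 1.714/42.86 = 0.04 A, and R_n = R_th = 42.86 Ω

Final answer: I_n = 0.04 A, R_n = 42.86 Ω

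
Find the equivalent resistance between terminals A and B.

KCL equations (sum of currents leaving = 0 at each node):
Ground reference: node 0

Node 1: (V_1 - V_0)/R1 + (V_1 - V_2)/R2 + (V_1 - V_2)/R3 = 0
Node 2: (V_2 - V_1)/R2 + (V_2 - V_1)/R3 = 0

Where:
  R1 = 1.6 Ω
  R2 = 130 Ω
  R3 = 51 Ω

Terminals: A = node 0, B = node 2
Reduce the network between node 0 (A) and node 2 (B) by series/parallel combination:
  Rp1 = R2 ‖ R3 (parallel, both between nodes 1 and 2) = 1/(1/130 + 1/51) = 36.63 Ω
  Rs1 = R1 + Rp1 (series, joined only at node 1) = 1.6 + 36.63 = 38.23 Ω
R_eq = 38.23 Ω

Final answer: 38.23 Ω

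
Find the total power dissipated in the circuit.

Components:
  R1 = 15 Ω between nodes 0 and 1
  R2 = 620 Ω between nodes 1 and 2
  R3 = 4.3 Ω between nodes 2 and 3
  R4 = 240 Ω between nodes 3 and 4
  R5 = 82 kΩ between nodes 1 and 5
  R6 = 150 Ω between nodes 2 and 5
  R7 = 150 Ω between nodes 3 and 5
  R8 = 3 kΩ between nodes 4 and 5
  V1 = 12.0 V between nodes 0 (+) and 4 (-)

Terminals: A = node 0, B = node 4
Nodal analysis, taking node 4 as the 0 V reference.
Source V1 fixes V_0 = 12 V.
KCL at each unknown node (sum of currents leaving = 0; resistances in Ω):
  Node 1: (V_1 - 12)/15 + (V_1 - V_2)/620 + (V_1 - V_5)/82000 = 0
  Node 2: (V_2 - V_1)/620 + (V_2 - V_3)/4.3 + (V_2 - V_5)/150 = 0
  Node 3: (V_3 - V_2)/4.3 + (V_3 - 0)/240 + (V_3 - V_5)/150 = 0
  Node 5: (V_5 - V_1)/82000 + (V_5 - V_2)/150 + (V_5 - V_3)/150 + (V_5 - 0)/3000 = 0
Collecting terms (coefficients in siemens):
  0.06829·V_1 - 0.001613·V_2 - 0.0000122·V_5 = 0.8
  0.2408·V_2 - 0.001613·V_1 - 0.2326·V_3 - 0.006667·V_5 = 0
  0.2434·V_3 - 0.2326·V_2 - 0.006667·V_5 = 0
  0.01368·V_5 - 0.0000122·V_1 - 0.006667·V_2 - 0.006667·V_3 = 0
Solving these 4 simultaneous equations (Gaussian elimination) gives:
  V_1 = 11.79 V, V_2 = 3.172 V, V_3 = 3.115 V, V_5 = 3.075 V
Power in each resistor, P = (ΔV)²/R:
  P_R1 = (12 - 11.79)²/15 = 0.002942 W
  P_R2 = (11.79 - 3.172)²/620 = 0.1198 W
  P_R3 = (3.172 - 3.115)²/4.3 = 0.0007549 W
  P_R4 = (3.115 - 0)²/240 = 0.04044 W
  P_R5 = (11.79 - 3.075)²/82000 = 0.0009262 W
  P_R6 = (3.172 - 3.075)²/150 = 0.00006323 W
  P_R7 = (3.115 - 3.075)²/150 = 0.00001089 W
  P_R8 = (0 - 3.075)²/3000 = 0.003152 W
P_total = P_R1 + P_R2 + P_R3 + P_R4 + P_R5 + P_R6 + P_R7 + P_R8 = 0.1681 W

Final answer: 0.1681 W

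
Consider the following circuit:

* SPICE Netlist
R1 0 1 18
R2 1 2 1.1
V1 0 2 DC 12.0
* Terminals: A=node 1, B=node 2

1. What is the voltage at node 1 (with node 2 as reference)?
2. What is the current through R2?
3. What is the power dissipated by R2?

Nodal analysis, taking node 2 as the 0 V reference.
Source V1 fixes V_0 = 12 V.
KCL at each unknown node (sum of currents leaving = 0; resistances in Ω):
  Node 1: (V_1 - 12)/18 + (V_1 - 0)/1.1 = 0
Collecting terms: 0.9646 × V_1 = 0.6667  =>  V_1 = 0.6911 V
Part 1:
  Read off the nodal solution: V_1 = 0.6911 V
Part 2:
  I_R2 = (V_1 - V_2)/R2 = (0.6911 - 0)/1.1 = 0.6283 A
  Magnitude: I_R2 = 0.6283 A
Part 3:
  I_R2 = (V_1 - V_2)/R2 = (0.6911 - 0)/1.1 = 0.6283 A
  P_R2 = I_R2² × R2 = (0.6283)² × 1.1 = 0.4342 W

Final answers:
1. V_1 = 0.6911 V
2. I_R2 = 0.6283 A
3. P_R2 = 0.4342 W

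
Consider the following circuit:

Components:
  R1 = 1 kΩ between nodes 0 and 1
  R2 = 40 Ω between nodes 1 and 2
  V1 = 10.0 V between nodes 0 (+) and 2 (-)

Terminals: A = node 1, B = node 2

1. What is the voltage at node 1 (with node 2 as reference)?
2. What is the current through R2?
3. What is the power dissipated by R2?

Nodal analysis, taking node 2 as the 0 V reference.
Source V1 fixes V_0 = 10 V.
KCL at each unknown node (sum of currents leaving = 0; resistances in Ω):
  Node 1: (V_1 - 10)/1000 + (V_1 - 0)/40 = 0
Collecting terms: 0.026 × V_1 = 0.01  =>  V_1 = 0.3846 V
Part 1:
  Read off the nodal solution: V_1 = 0.3846 V
Part 2:
  I_R2 = (V_1 - V_2)/R2 = (0.3846 - 0)/40 = 0.009615 A
  Magnitude: I_R2 = 0.009615 A
Part 3:
  I_R2 = (V_1 - V_2)/R2 = (0.3846 - 0)/40 = 0.009615 A
  P_R2 = I_R2² × R2 = (0.009615)² × 40 = 0.003698 W

Final answers:
1. V_1 = 0.3846 V
2. I_R2 = 0.009615 A
3. P_R2 = 0.003698 W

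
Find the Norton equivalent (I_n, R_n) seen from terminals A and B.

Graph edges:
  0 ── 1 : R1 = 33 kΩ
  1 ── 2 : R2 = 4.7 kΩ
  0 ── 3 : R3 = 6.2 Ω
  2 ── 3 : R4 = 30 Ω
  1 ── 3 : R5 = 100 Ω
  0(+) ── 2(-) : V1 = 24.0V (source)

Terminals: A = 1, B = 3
Find the Thévenin equivalent first; then I_n = V_th/R_th and R_n = R_th.
Step 1 — V_th is the open-circuit voltage V_A - V_B (nothing connected across the terminals).
Nodal analysis, taking node 2 as the 0 V reference.
Source V1 fixes V_0 = 24 V.
KCL at each unknown node (sum of currents leaving = 0; resistances in Ω):
  Node 1: (V_1 - 24)/33000 + (V_1 - 0)/4700 + (V_1 - V_3)/100 = 0
  Node 3: (V_3 - 24)/6.2 + (V_3 - 0)/30 + (V_3 - V_1)/100 = 0
Collecting terms (coefficients in siemens):
  0.01024·V_1 - 0.01·V_3 = 0.0007273
  0.2046·V_3 - 0.01·V_1 = 3.871
Determinant D = (0.01024)(0.2046) - (-0.01)(-0.01) = 0.001996
V_1 = [(0.0007273)(0.2046) - (-0.01)(3.871)]/D = 19.47 V
V_3 = [(0.01024)(3.871) - (0.0007273)(-0.01)]/D = 19.87 V
V_th = V_1 - V_3 = 19.47 - 19.87 = -0.4005 V
Step 2 — R_th: zero the source — replace V1 by a short circuit (node 2 merges into node 0) — and find the resistance seen between A (node 1) and B (node 3).
Reduce the network between node 1 (A) and node 3 (B) by series/parallel combination:
  Rp1 = R1 ‖ R2 (parallel, both between nodes 0 and 1) = 1/(1/33000 + 1/4700) = 4114 Ω
  Rp2 = R3 ‖ R4 (parallel, both between nodes 0 and 3) = 1/(1/6.2 + 1/30) = 5.138 Ω
  Rs1 = Rp1 + Rp2 (series, joined only at node 0) = 4114 + 5.138 = 4119 Ω
  Rp3 = R5 ‖ Rs1 (parallel, both between nodes 1 and 3) = 1/(1/100 + 1/4119) = 97.63 Ω
R_th = 97.63 Ω
I_n = V_th/R_th = -0.4005/97.63 = -0.004102 A, and R_n = R_th = 97.63 Ω

Final answer: I_n = -0.004102 A, R_n = 97.63 Ω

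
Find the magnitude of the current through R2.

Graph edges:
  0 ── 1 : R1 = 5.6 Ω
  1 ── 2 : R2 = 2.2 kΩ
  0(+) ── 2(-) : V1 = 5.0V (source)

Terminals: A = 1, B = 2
Nodal analysis, taking node 2 as the 0 V reference.
Source V1 fixes V_0 = 5 V.
KCL at each unknown node (sum of currents leaving = 0; resistances in Ω):
  Node 1: (V_1 - 5)/5.6 + (V_1 - 0)/2200 = 0
Collecting terms: 0.179 × V_1 = 0.8929  =>  V_1 = 4.987 V
I_R2 = (V_1 - V_2)/R2 = (4.987 - 0)/2200 = 0.002267 A
|I_R2| = 0.002267 A

Final answer: |I_R2| = 0.002267 A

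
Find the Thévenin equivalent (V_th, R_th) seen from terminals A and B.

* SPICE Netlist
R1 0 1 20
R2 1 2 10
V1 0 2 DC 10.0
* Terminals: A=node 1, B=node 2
Step 1 — V_th is the open-circuit voltage V_A - V_B (nothing connected across the terminals).
Nodal analysis, taking node 2 as the 0 V reference.
Source V1 fixes V_0 = 10 V.
KCL at each unknown node (sum of currents leaving = 0; resistances in Ω):
  Node 1: (V_1 - 10)/20 + (V_1 - 0)/10 = 0
Collecting terms: 0.15 × V_1 = 0.5  =>  V_1 = 3.333 V
V_th = V_1 - V_2 = 3.333 - 0 = 3.333 V
Step 2 — R_th: zero the source — replace V1 by a short circuit (node 2 merges into node 0) — and find the resistance seen between A (node 1) and B (node 0).
Reduce the network between node 1 (A) and node 0 (B) by series/parallel combination:
  Rp1 = R1 ‖ R2 (parallel, both between nodes 0 and 1) = 1/(1/20 + 1/10) = 6.667 Ω
R_th = 6.667 Ω

Final answer: V_th = 3.333 V, R_th = 6.667 Ω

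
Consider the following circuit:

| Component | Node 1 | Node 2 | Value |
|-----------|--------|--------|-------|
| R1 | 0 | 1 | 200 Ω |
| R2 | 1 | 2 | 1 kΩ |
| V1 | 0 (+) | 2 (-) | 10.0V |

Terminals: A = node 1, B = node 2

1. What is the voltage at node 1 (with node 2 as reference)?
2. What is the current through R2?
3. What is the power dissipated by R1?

Nodal analysis, taking node 2 as the 0 V reference.
Source V1 fixes V_0 = 10 V.
KCL at each unknown node (sum of currents leaving = 0; resistances in Ω):
  Node 1: (V_1 - 10)/200 + (V_1 - 0)/1000 = 0
Collecting terms: 0.006 × V_1 = 0.05  =>  V_1 = 8.333 V
Part 1:
  Read off the nodal solution: V_1 = 8.333 V
Part 2:
  I_R2 = (V_1 - V_2)/R2 = (8.333 - 0)/1000 = 0.008333 A
  Magnitude: I_R2 = 0.008333 A
Part 3:
  I_R1 = (V_0 - V_1)/R1 = (10 - 8.333)/200 = 0.008333 A
  P_R1 = I_R1² × R1 = (0.008333)² × 200 = 0.01389 W

Final answers:
1. V_1 = 8.333 V
2. I_R2 = 0.008333 A
3. P_R1 = 0.01389 W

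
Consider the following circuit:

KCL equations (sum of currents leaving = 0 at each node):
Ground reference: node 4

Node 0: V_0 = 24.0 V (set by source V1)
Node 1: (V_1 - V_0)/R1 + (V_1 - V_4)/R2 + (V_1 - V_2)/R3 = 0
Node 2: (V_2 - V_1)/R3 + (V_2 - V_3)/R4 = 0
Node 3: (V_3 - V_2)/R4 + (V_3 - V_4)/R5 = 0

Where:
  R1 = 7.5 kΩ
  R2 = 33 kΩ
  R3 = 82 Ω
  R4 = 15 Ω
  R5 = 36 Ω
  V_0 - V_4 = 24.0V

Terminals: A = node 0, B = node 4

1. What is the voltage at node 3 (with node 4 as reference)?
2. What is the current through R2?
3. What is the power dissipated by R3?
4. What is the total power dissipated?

Nodal analysis, taking node 4 as the 0 V reference.
Source V1 fixes V_0 = 24 V.
KCL at each unknown node (sum of currents leaving = 0; resistances in Ω):
  Node 1: (V_1 - 24)/7500 + (V_1 - 0)/33000 + (V_1 - V_2)/82 = 0
  Node 2: (V_2 - V_1)/82 + (V_2 - V_3)/15 = 0
  Node 3: (V_3 - V_2)/15 + (V_3 - 0)/36 = 0
Collecting terms (coefficients in siemens):
  0.01236·V_1 - 0.0122·V_2 = 0.0032
  0.07886·V_2 - 0.0122·V_1 - 0.06667·V_3 = 0
  0.09444·V_3 - 0.06667·V_2 = 0
Solving these 3 simultaneous equations (Gaussian elimination) gives:
  V_1 = 0.4165 V, V_2 = 0.1597 V, V_3 = 0.1127 V
Part 1:
  Read off the nodal solution: V_3 = 0.1127 V
Part 2:
  I_R2 = (V_1 - V_4)/R2 = (0.4165 - 0)/33000 = 0.00001262 A
  Magnitude: I_R2 = 0.00001262 A
Part 3:
  I_R3 = (V_1 - V_2)/R3 = (0.4165 - 0.1597)/82 = 0.003132 A
  P_R3 = I_R3² × R3 = (0.003132)² × 82 = 0.0008043 W
Part 4:
  Power in each resistor, P = (ΔV)²/R:
    P_R1 = (24 - 0.4165)²/7500 = 0.07416 W
    P_R2 = (0.4165 - 0)²/33000 = 0.000005258 W
    P_R3 = (0.4165 - 0.1597)²/82 = 0.0008043 W
    P_R4 = (0.1597 - 0.1127)²/15 = 0.0001471 W
    P_R5 = (0.1127 - 0)²/36 = 0.0003531 W
  P_total = P_R1 + P_R2 + P_R3 + P_R4 + P_R5 = 0.07547 W

Final answers:
1. V_3 = 0.1127 V
2. I_R2 = 1.262e-05 A
3. P_R3 = 0.0008043 W
4. P_total = 0.07547 W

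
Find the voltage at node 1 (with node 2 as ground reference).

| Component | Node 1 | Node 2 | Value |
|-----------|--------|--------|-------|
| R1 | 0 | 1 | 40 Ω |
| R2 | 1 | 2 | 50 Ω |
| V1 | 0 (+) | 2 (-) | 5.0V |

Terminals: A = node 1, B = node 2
Nodal analysis, taking node 2 as the 0 V reference.
Source V1 fixes V_0 = 5 V.
KCL at each unknown node (sum of currents leaving = 0; resistances in Ω):
  Node 1: (V_1 - 5)/40 + (V_1 - 0)/50 = 0
Collecting terms: 0.045 × V_1 = 0.125  =>  V_1 = 2.778 V
The requested potential is V_1 = 2.778 V.

Final answer: V_1 = 2.778 V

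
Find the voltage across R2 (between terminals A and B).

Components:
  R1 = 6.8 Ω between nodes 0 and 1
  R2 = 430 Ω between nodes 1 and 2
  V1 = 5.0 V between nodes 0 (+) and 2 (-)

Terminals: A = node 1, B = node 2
R1 and R2 are in series across V1 (node 0 → node 1 → node 2), and the output A–B is taken across R2, so this is a voltage divider.
Series current: I = V1/(R1 + R2) = 5/(6.8 + 430) = 5/436.8 = 0.01145 A
V_R2 = I × R2 = V1 × R2/(R1 + R2) = 5 × 430/436.8 = 4.922 V

Final answer: 4.922 V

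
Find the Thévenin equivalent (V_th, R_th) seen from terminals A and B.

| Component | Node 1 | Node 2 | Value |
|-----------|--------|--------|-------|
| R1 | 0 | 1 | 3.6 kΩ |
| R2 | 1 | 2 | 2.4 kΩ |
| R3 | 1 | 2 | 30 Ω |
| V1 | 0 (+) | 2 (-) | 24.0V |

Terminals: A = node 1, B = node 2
Step 1 — V_th is the open-circuit voltage V_A - V_B (nothing connected across the terminals).
Nodal analysis, taking node 2 as the 0 V reference.
Source V1 fixes V_0 = 24 V.
KCL at each unknown node (sum of currents leaving = 0; resistances in Ω):
  Node 1: (V_1 - 24)/3600 + (V_1 - 0)/2400 + (V_1 - 0)/30 = 0
Collecting terms: 0.03403 × V_1 = 0.006667  =>  V_1 = 0.1959 V
V_th = V_1 - V_2 = 0.1959 - 0 = 0.1959 V
Step 2 — R_th: zero the source — replace V1 by a short circuit (node 2 merges into node 0) — and find the resistance seen between A (node 1) and B (node 0).
Reduce the network between node 1 (A) and node 0 (B) by series/parallel combination:
  Rp1 = R1 ‖ R2 ‖ R3 (parallel, all between nodes 0 and 1) = 1/(1/3600 + 1/2400 + 1/30) = 29.39 Ω
R_th = 29.39 Ω

Final answer: V_th = 0.1959 V, R_th = 29.39 Ω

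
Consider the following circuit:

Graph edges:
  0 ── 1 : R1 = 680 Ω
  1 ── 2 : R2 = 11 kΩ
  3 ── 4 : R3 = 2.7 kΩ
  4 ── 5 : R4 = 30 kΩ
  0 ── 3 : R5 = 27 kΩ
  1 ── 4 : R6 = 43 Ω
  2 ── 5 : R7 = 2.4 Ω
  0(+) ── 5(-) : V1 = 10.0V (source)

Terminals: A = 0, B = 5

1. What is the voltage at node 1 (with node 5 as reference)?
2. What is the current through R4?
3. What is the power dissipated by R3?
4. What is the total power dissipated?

Nodal analysis, taking node 5 as the 0 V reference.
Source V1 fixes V_0 = 10 V.
KCL at each unknown node (sum of currents leaving = 0; resistances in Ω):
  Node 1: (V_1 - 10)/680 + (V_1 - V_2)/11000 + (V_1 - V_4)/43 = 0
  Node 2: (V_2 - V_1)/11000 + (V_2 - 0)/2.4 = 0
  Node 3: (V_3 - V_4)/2700 + (V_3 - 10)/27000 = 0
  Node 4: (V_4 - V_3)/2700 + (V_4 - 0)/30000 + (V_4 - V_1)/43 = 0
Collecting terms (coefficients in siemens):
  0.02482·V_1 - 0.00009091·V_2 - 0.02326·V_4 = 0.01471
  0.4168·V_2 - 0.00009091·V_1 = 0
  0.0004074·V_3 - 0.0003704·V_4 = 0.0003704
  0.02366·V_4 - 0.02326·V_1 - 0.0003704·V_3 = 0
Solving these 4 simultaneous equations (Gaussian elimination) gives:
  V_1 = 9.238 V, V_2 = 0.002015 V, V_3 = 9.296 V, V_4 = 9.226 V
Part 1:
  Read off the nodal solution: V_1 = 9.238 V
Part 2:
  I_R4 = (V_4 - V_5)/R4 = (9.226 - 0)/30000 = 0.0003075 A
  Magnitude: I_R4 = 0.0003075 A
Part 3:
  I_R3 = (V_3 - V_4)/R3 = (9.296 - 9.226)/2700 = 0.00002607 A
  P_R3 = I_R3² × R3 = (0.00002607)² × 2700 = 0.000001836 W
Part 4:
  Power in each resistor, P = (ΔV)²/R:
    P_R1 = (10 - 9.238)²/680 = 0.0008546 W
    P_R2 = (9.238 - 0.002015)²/11000 = 0.007754 W
    P_R3 = (9.296 - 9.226)²/2700 = 0.000001836 W
    P_R4 = (9.226 - 0)²/30000 = 0.002837 W
    P_R5 = (10 - 9.296)²/27000 = 0.00001836 W
    P_R6 = (9.238 - 9.226)²/43 = 0.000003406 W
    P_R7 = (0.002015 - 0)²/2.4 = 0.000001692 W
  P_total = P_R1 + P_R2 + P_R3 + P_R4 + P_R5 + P_R6 + P_R7 = 0.01147 W

Final answers:
1. V_1 = 9.238 V
2. I_R4 = 0.0003075 A
3. P_R3 = 1.836e-06 W
4. P_total = 0.01147 W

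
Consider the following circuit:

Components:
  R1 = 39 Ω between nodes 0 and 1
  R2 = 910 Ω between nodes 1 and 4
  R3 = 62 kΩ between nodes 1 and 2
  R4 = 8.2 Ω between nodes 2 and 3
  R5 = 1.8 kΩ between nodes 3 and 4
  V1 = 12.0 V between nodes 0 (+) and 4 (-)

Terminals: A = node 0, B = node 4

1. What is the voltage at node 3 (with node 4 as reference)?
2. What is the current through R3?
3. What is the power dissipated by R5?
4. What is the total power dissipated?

Nodal analysis, taking node 4 as the 0 V reference.
Source V1 fixes V_0 = 12 V.
KCL at each unknown node (sum of currents leaving = 0; resistances in Ω):
  Node 1: (V_1 - 12)/39 + (V_1 - 0)/910 + (V_1 - V_2)/62000 = 0
  Node 2: (V_2 - V_1)/62000 + (V_2 - V_3)/8.2 = 0
  Node 3: (V_3 - V_2)/8.2 + (V_3 - 0)/1800 = 0
Collecting terms (coefficients in siemens):
  0.02676·V_1 - 0.00001613·V_2 = 0.3077
  0.122·V_2 - 0.00001613·V_1 - 0.122·V_3 = 0
  0.1225·V_3 - 0.122·V_2 = 0
Solving these 3 simultaneous equations (Gaussian elimination) gives:
  V_1 = 11.5 V, V_2 = 0.3259 V, V_3 = 0.3244 V
Part 1:
  Read off the nodal solution: V_3 = 0.3244 V
Part 2:
  I_R3 = (V_1 - V_2)/R3 = (11.5 - 0.3259)/62000 = 0.0001802 A
  Magnitude: I_R3 = 0.0001802 A
Part 3:
  I_R5 = (V_3 - V_4)/R5 = (0.3244 - 0)/1800 = 0.0001802 A
  P_R5 = I_R5² × R5 = (0.0001802)² × 1800 = 0.00005847 W
Part 4:
  Power in each resistor, P = (ΔV)²/R:
    P_R1 = (12 - 11.5)²/39 = 0.006407 W
    P_R2 = (11.5 - 0)²/910 = 0.1453 W
    P_R3 = (11.5 - 0.3259)²/62000 = 0.002014 W
    P_R4 = (0.3259 - 0.3244)²/8.2 = 0.0000002664 W
    P_R5 = (0.3244 - 0)²/1800 = 0.00005847 W
  P_total = P_R1 + P_R2 + P_R3 + P_R4 + P_R5 = 0.1538 W

Final answers:
1. V_3 = 0.3244 V
2. I_R3 = 0.0001802 A
3. P_R5 = 5.847e-05 W
4. P_total = 0.1538 W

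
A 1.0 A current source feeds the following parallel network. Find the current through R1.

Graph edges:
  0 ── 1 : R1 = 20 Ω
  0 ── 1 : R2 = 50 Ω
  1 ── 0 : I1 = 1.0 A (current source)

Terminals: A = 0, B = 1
All resistors sit directly between nodes 0 and 1, so they are in parallel and share one voltage V; the full source current 1 A splits among them.
1/R_par = 1/20 + 1/50 = 0.07 S  =>  R_par = 14.29 Ω
V = I × R_par = 1 × 14.29 = 14.29 V
I_R1 = V/R1 = 14.29/20 = 0.7143 A

Final answer: 0.7143 A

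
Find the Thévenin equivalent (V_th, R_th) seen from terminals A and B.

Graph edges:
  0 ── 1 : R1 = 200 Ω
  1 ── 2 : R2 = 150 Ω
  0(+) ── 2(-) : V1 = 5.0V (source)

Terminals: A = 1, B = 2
Step 1 — V_th is the open-circuit voltage V_A - V_B (nothing connected across the terminals).
Nodal analysis, taking node 2 as the 0 V reference.
Source V1 fixes V_0 = 5 V.
KCL at each unknown node (sum of currents leaving = 0; resistances in Ω):
  Node 1: (V_1 - 5)/200 + (V_1 - 0)/150 = 0
Collecting terms: 0.01167 × V_1 = 0.025  =>  V_1 = 2.143 V
V_th = V_1 - V_2 = 2.143 - 0 = 2.143 V
Step 2 — R_th: zero the source — replace V1 by a short circuit (node 2 merges into node 0) — and find the resistance seen between A (node 1) and B (node 0).
Reduce the network between node 1 (A) and node 0 (B) by series/parallel combination:
  Rp1 = R1 ‖ R2 (parallel, both between nodes 0 and 1) = 1/(1/200 + 1/150) = 85.71 Ω
R_th = 85.71 Ω

Final answer: V_th = 2.143 V, R_th = 85.71 Ω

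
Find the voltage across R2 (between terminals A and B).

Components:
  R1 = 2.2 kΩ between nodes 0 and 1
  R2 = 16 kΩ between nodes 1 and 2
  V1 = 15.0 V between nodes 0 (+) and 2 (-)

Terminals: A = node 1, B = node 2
R1 and R2 are in series across V1 (node 0 → node 1 → node 2), and the output A–B is taken across R2, so this is a voltage divider.
Series current: I = V1/(R1 + R2) = 15/(2200 + 16000) = 15/18200 = 0.0008242 A
V_R2 = I × R2 = V1 × R2/(R1 + R2) = 15 × 16000/18200 = 13.19 V

Final answer: 13.19 V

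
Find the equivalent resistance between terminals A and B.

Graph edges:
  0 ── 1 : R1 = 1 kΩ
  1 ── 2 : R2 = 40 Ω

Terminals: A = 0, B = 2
Reduce the network between node 0 (A) and node 2 (B) by series/parallel combination:
  Rs1 = R1 + R2 (series, joined only at node 1) = 1000 + 40 = 1040 Ω
R_eq = 1.04 kΩ

Final answer: 1.04 kΩ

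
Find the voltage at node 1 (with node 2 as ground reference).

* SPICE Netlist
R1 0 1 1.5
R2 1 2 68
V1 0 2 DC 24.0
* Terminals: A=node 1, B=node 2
Nodal analysis, taking node 2 as the 0 V reference.
Source V1 fixes V_0 = 24 V.
KCL at each unknown node (sum of currents leaving = 0; resistances in Ω):
  Node 1: (V_1 - 24)/1.5 + (V_1 - 0)/68 = 0
Collecting terms: 0.6814 × V_1 = 16  =>  V_1 = 23.48 V
The requested potential is V_1 = 23.48 V.

Final answer: V_1 = 23.48 V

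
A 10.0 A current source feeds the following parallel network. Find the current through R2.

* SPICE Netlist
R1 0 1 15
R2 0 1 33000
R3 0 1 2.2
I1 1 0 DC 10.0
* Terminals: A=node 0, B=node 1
All resistors sit directly between nodes 0 and 1, so they are in parallel and share one voltage V; the full source current 10 A splits among them.
1/R_par = 1/15 + 1/33000 + 1/2.2 = 0.5212 S  =>  R_par = 1.918 Ω
V = I × R_par = 10 × 1.918 = 19.18 V
I_R2 = V/R2 = 19.18/33000 = 0.0005814 A

Final answer: 0.0005814 A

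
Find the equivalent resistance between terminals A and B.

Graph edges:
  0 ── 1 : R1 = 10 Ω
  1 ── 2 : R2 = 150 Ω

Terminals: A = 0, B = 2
Reduce the network between node 0 (A) and node 2 (B) by series/parallel combination:
  Rs1 = R1 + R2 (series, joined only at node 1) = 10 + 150 = 160 Ω
R_eq = 160 Ω

Final answer: 160 Ω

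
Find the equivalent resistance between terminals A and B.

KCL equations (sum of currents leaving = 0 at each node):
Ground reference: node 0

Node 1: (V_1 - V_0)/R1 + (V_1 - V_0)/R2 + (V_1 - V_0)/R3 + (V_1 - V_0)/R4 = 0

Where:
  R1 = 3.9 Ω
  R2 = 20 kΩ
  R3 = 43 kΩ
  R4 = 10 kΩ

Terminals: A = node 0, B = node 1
Reduce the network between node 0 (A) and node 1 (B) by series/parallel combination:
  Rp1 = R1 ‖ R2 ‖ R3 ‖ R4 (parallel, all between nodes 0 and 1) = 1/(1/3.9 + 1/20000 + 1/43000 + 1/10000) = 3.897 Ω
R_eq = 3.897 Ω

Final answer: 3.897 Ω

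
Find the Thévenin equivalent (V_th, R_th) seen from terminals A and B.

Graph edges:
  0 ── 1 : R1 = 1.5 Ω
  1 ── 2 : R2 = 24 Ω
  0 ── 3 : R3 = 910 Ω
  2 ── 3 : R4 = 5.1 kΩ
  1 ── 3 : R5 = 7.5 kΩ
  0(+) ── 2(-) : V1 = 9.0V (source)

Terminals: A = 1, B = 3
Step 1 — V_th is the open-circuit voltage V_A - V_B (nothing connected across the terminals).
Nodal analysis, taking node 2 as the 0 V reference.
Source V1 fixes V_0 = 9 V.
KCL at each unknown node (sum of currents leaving = 0; resistances in Ω):
  Node 1: (V_1 - 9)/1.5 + (V_1 - 0)/24 + (V_1 - V_3)/7500 = 0
  Node 3: (V_3 - 9)/910 + (V_3 - 0)/5100 + (V_3 - V_1)/7500 = 0
Collecting terms (coefficients in siemens):
  0.7085·V_1 - 0.0001333·V_3 = 6
  0.001428·V_3 - 0.0001333·V_1 = 0.00989
Determinant D = (0.7085)(0.001428) - (-0.0001333)(-0.0001333) = 0.001012
V_1 = [(6)(0.001428) - (-0.0001333)(0.00989)]/D = 8.47 V
V_3 = [(0.7085)(0.00989) - (6)(-0.0001333)]/D = 7.715 V
V_th = V_1 - V_3 = 8.47 - 7.715 = 0.7554 V
Step 2 — R_th: zero the source — replace V1 by a short circuit (node 2 merges into node 0) — and find the resistance seen between A (node 1) and B (node 3).
Reduce the network between node 1 (A) and node 3 (B) by series/parallel combination:
  Rp1 = R1 ‖ R2 (parallel, both between nodes 0 and 1) = 1/(1/1.5 + 1/24) = 1.412 Ω
  Rp2 = R3 ‖ R4 (parallel, both between nodes 0 and 3) = 1/(1/910 + 1/5100) = 772.2 Ω
  Rs1 = Rp1 + Rp2 (series, joined only at node 0) = 1.412 + 772.2 = 773.6 Ω
  Rp3 = R5 ‖ Rs1 (parallel, both between nodes 1 and 3) = 1/(1/7500 + 1/773.6) = 701.3 Ω
R_th = 701.3 Ω

Final answer: V_th = 0.7554 V, R_th = 701.3 Ω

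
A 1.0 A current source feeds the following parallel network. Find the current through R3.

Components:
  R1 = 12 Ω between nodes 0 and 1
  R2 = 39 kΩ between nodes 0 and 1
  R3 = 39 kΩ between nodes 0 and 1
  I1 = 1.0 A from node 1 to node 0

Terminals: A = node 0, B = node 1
All resistors sit directly between nodes 0 and 1, so they are in parallel and share one voltage V; the full source current 1 A splits among them.
1/R_par = 1/12 + 1/39000 + 1/39000 = 0.08338 S  =>  R_par = 11.99 Ω
V = I × R_par = 1 × 11.99 = 11.99 V
I_R3 = V/R3 = 11.99/39000 = 0.0003075 A

Final answer: 0.0003075 A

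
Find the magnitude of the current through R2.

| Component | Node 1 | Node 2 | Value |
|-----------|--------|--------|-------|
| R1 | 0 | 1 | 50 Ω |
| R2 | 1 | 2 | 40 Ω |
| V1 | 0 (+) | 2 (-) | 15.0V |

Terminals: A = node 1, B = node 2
Nodal analysis, taking node 2 as the 0 V reference.
Source V1 fixes V_0 = 15 V.
KCL at each unknown node (sum of currents leaving = 0; resistances in Ω):
  Node 1: (V_1 - 15)/50 + (V_1 - 0)/40 = 0
Collecting terms: 0.045 × V_1 = 0.3  =>  V_1 = 6.667 V
I_R2 = (V_1 - V_2)/R2 = (6.667 - 0)/40 = 0.1667 A
|I_R2| = 0.1667 A

Final answer: |I_R2| = 0.1667 A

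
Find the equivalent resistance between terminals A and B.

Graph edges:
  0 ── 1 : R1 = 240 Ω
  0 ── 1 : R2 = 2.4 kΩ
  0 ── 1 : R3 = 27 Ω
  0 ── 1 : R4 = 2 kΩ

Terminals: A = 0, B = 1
Reduce the network between node 0 (A) and node 1 (B) by series/parallel combination:
  Rp1 = R1 ‖ R2 ‖ R3 ‖ R4 (parallel, all between nodes 0 and 1) = 1/(1/240 + 1/2400 + 1/27 + 1/2000) = 23.74 Ω
R_eq = 23.74 Ω

Final answer: 23.74 Ω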